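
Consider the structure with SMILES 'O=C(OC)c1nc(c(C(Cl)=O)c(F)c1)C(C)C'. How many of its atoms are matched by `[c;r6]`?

5

The query [c;r6] means: aromatic carbon that belongs to a six-membered ring.
Check the 17 heavy atoms by environment: 1× n (aromatic, in 6-ring) → no; 5× c (aromatic, in 6-ring) → match; 1× F (acyclic) → no; 6× C (acyclic) → no; 3× O (acyclic) → no; 1× Cl (acyclic) → no.
That gives 5 matching atoms.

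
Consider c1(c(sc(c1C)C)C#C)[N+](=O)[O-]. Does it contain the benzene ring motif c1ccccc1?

No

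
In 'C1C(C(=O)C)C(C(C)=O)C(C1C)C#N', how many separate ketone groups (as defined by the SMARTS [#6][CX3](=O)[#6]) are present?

[#6][CX3](=O)[#6] is the SMARTS for a ketone: a carbonyl carbon (no H) flanked by two carbons.
The molecule carries 2 separate instances of an acetyl/ketone group (-C(=O)CH3) meeting every constraint; each maps to a distinct set of atoms, giving 2 matches.

2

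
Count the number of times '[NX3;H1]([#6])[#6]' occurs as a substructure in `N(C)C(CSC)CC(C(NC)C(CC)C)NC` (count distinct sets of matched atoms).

[NX3;H1]([#6])[#6] is the SMARTS for a secondary amine: a trivalent nitrogen with one H, bonded to two carbons.
The molecule carries 3 separate instances of an N-methylamino group (-NHCH3) meeting every constraint; each maps to a distinct set of atoms, giving 3 matches.

3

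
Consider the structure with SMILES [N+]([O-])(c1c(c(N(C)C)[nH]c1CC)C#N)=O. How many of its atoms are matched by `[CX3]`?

0

The query [CX3] means: C with X3: aliphatic carbon with exactly 3 total connections.
Check the 15 heavy atoms by environment: 1× n (aromatic, X3) → no; 4× c (aromatic, X3) → no; 1× N (charge +1, X3) → no; 1× O (charge -1, X1) → no; 1× O (X1) → no; 1× N (X3) → no; 4× C (X4) → no; 1× C (X2) → no; 1× N (X1) → no.
No environment satisfies the query, so 0 matching atoms.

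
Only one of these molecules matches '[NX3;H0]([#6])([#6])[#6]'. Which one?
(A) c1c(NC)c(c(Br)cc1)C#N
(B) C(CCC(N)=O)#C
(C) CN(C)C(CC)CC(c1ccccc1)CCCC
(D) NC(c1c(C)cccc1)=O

C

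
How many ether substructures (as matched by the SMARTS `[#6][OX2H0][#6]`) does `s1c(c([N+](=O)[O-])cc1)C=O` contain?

0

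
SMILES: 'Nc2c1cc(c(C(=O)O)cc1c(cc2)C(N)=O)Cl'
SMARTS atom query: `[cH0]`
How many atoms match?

The query [cH0] means: aromatic carbon with no attached hydrogen (substituted or ring-fusion).
Check the 18 heavy atoms by environment: 6× c (aromatic, H0) → match; 4× c (aromatic, H1) → no; 1× Cl (H0) → no; 2× N (H2) → no; 2× C (H0) → no; 2× O (H0) → no; 1× O (H1) → no.
That gives 6 matching atoms.

6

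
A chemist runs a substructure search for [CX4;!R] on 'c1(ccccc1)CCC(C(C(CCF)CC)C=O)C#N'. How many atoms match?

9

The query [CX4;!R] means: aliphatic carbon with four total connections, not in a ring.
Check the 20 heavy atoms by environment: 9× C (X4, acyclic) → match; 1× C (X2, acyclic) → no; 1× N (X1, acyclic) → no; 1× C (X3, acyclic) → no; 1× O (X1, acyclic) → no; 6× c (aromatic, X3, in 6-ring) → no; 1× F (X1, acyclic) → no.
That gives 9 matching atoms.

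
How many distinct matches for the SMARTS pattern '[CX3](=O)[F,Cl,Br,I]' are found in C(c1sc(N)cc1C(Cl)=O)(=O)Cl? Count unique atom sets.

2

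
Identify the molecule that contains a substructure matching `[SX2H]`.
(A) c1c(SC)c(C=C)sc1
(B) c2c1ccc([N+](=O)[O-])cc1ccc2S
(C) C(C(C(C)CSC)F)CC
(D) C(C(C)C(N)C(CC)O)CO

B

[SX2H] describes an aliphatic sulfur with two connections, one being H (a thiol).
(A) has a methylthio ether (-SCH3) but the sulfur has H0 (bonded to two carbons), not H1.
(B) contains a thiol (-SH), which satisfies every atom and bond constraint.
(C) has a methylthio ether (-SCH3) but the sulfur has H0 (bonded to two carbons), not H1.
(D) has a hydroxyl group (-OH) but it is an -OH, not an -SH.
So the answer is (B).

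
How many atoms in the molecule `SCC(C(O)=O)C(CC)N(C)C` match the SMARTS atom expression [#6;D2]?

The query [#6;D2] means: any carbon bonded to exactly two heavy atoms.
Check the 12 heavy atoms by environment: 2× C (D2) → match; 3× C (D3) → no; 1× S (D1) → no; 2× O (D1) → no; 1× N (D3) → no; 3× C (D1) → no.
That gives 2 matching atoms.

2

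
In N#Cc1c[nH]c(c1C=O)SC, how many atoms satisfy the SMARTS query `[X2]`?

Check the 11 heavy atoms by environment: 1× n (aromatic, X3) → no; 4× c (aromatic, X3) → no; 1× C (X2) → match; 1× N (X1) → no; 1× S (X2) → match; 1× C (X4) → no; 1× C (X3) → no; 1× O (X1) → no.
Summing the matching environments: 1 + 1 = 2 matching atoms.

2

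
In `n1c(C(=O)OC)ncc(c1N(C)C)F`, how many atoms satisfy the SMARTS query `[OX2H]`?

Check the 14 heavy atoms by environment: 2× n (aromatic, H0, X2) → no; 3× c (aromatic, H0, X3) → no; 1× c (aromatic, H1, X3) → no; 1× F (H0, X1) → no; 1× N (H0, X3) → no; 3× C (H3, X4) → no; 1× C (H0, X3) → no; 1× O (H0, X1) → no; 1× O (H0, X2) → no.
No environment satisfies the query, so 0 matching atoms.

0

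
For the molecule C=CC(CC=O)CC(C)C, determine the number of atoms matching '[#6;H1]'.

The query [#6;H1] means: any carbon bearing exactly one hydrogen.
Check the 10 heavy atoms by environment: 3× C (H2) → no; 4× C (H1) → match; 1× O (H0) → no; 2× C (H3) → no.
That gives 4 matching atoms.

4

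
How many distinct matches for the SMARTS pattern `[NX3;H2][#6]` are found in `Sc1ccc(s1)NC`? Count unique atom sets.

[NX3;H2][#6] is the SMARTS for a primary amine: a trivalent nitrogen with two H attached to carbon.
The molecule has an N-methylamino group (-NHCH3), but the nitrogen bears two carbons and only one H (H1), not H2; nothing else fits, so there are 0 matches.

0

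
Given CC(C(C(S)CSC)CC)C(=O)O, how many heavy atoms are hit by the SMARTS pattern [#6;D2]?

2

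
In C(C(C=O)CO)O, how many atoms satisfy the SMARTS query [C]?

4

The query [C] means: uppercase C matches aliphatic (non-aromatic) carbon only.
Check the 7 heavy atoms by environment: 4× C → match; 3× O → no.
That gives 4 matching atoms.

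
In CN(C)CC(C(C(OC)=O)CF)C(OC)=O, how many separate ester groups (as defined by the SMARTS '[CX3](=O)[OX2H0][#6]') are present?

2

[CX3](=O)[OX2H0][#6] is the SMARTS for an ester: a carbonyl carbon bonded to an oxygen that is itself bonded to carbon (no H on that O).
The molecule carries 2 separate instances of a methyl-ester group (-C(=O)OCH3) meeting every constraint; each maps to a distinct set of atoms, giving 2 matches.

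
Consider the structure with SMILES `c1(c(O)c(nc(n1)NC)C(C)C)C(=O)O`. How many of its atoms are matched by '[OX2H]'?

The query [OX2H] means: aliphatic oxygen with two connections, one of which is H — an -OH oxygen.
Check the 15 heavy atoms by environment: 2× n (aromatic, H0, X2) → no; 4× c (aromatic, H0, X3) → no; 1× C (H0, X3) → no; 1× O (H0, X1) → no; 2× O (H1, X2) → match; 1× N (H1, X3) → no; 3× C (H3, X4) → no; 1× C (H1, X4) → no.
That gives 2 matching atoms.

2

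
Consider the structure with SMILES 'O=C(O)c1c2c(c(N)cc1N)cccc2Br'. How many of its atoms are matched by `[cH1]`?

The query [cH1] means: aromatic carbon bearing exactly one hydrogen.
Check the 16 heavy atoms by environment: 6× c (aromatic, H0) → no; 4× c (aromatic, H1) → match; 2× N (H2) → no; 1× Br (H0) → no; 1× C (H0) → no; 1× O (H0) → no; 1× O (H1) → no.
That gives 4 matching atoms.

4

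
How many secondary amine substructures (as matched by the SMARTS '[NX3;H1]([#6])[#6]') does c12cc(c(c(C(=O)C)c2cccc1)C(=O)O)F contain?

0

[NX3;H1]([#6])[#6] is the SMARTS for a secondary amine: a trivalent nitrogen with one H, bonded to two carbons.
No fragment in the molecule satisfies every constraint, giving 0 matches.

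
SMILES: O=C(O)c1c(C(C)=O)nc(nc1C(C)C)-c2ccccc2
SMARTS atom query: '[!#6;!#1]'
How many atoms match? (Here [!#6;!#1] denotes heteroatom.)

The query [!#6;!#1] means: not carbon and not hydrogen — any heteroatom.
Check the 21 heavy atoms by environment: 2× n (aromatic) → match; 10× c (aromatic) → no; 6× C → no; 3× O → match.
Summing the matching environments: 2 + 3 = 5 matching atoms.

5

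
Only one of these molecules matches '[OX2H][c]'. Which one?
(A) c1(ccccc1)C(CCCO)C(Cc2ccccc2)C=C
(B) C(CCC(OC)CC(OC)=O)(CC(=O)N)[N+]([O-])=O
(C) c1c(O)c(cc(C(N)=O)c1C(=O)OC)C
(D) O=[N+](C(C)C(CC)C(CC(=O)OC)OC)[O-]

C

[OX2H][c] describes a hydroxyl oxygen attached to an aromatic carbon (a phenol).
(A) has a hydroxyl group (-OH) but the -OH is on an aliphatic carbon, not an aromatic c.
(B) has a methoxy ether (-OCH3) but the oxygen has H0, not H1.
(C) contains a hydroxyl group (-OH), which satisfies every atom and bond constraint.
(D) has a methoxy ether (-OCH3) but the oxygen has H0, not H1.
So the answer is (C).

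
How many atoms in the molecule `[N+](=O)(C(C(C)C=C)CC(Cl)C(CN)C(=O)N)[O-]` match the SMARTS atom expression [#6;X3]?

3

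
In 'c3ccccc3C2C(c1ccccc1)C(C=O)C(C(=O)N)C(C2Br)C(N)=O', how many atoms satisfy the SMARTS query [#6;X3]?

15

The query [#6;X3] means: any carbon (aromatic or not) with three total connections.
Check the 27 heavy atoms by environment: 6× C (X4) → no; 3× C (X3) → match; 3× O (X1) → no; 2× N (X3) → no; 12× c (aromatic, X3) → match; 1× Br (X1) → no.
Summing the matching environments: 3 + 12 = 15 matching atoms.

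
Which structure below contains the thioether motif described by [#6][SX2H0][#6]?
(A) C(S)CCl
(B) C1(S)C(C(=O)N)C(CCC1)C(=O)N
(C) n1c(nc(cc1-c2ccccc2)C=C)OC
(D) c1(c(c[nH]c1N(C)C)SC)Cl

D

[#6][SX2H0][#6] describes an aliphatic sulfur bridging two carbons with no H on the sulfur (a thioether).
(A) has a thiol (-SH) but the sulfur has H1, not H0 bridging two carbons.
(B) has a thiol (-SH) but the sulfur has H1, not H0 bridging two carbons.
(C) has a methoxy ether (-OCH3) but the bridging atom is O, not S.
(D) contains a methylthio ether (-SCH3), which satisfies every atom and bond constraint.
So the answer is (D).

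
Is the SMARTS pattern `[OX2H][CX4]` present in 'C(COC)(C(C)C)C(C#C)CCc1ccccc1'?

No

The pattern [OX2H][CX4] describes a hydroxyl oxygen bound to an sp3 (X4) carbon — an aliphatic alcohol.
The closest candidate here is a methoxy ether (-OCH3), but the oxygen has H0 (ether), not H1. No other fragment satisfies the full query, so there is no match.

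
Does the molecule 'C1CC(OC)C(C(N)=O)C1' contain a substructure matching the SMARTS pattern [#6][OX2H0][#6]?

Yes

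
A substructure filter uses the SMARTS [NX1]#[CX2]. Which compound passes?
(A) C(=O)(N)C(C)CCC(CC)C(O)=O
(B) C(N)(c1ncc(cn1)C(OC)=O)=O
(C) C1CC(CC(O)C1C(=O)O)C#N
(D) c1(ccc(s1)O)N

C

[NX1]#[CX2] describes a nitrogen triple-bonded to a two-connected carbon (a nitrile).
(A) has a primary amide (-C(=O)NH2) but the nitrogen is NX3, not NX1.
(B) has a primary amide (-C(=O)NH2) but the nitrogen is NX3, not NX1.
(C) contains a nitrile (-C#N), which satisfies every atom and bond constraint.
(D) has a primary amino group (-NH2) but the nitrogen is NX3 (three connections), not NX1 triple-bonded.
So the answer is (C).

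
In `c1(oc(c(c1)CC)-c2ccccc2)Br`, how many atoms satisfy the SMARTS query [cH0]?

4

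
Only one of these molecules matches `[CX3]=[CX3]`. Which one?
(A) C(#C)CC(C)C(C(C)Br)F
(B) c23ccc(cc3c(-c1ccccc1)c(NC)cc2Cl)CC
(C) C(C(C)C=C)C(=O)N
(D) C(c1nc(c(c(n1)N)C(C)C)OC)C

[CX3]=[CX3] describes a non-aromatic C=C double bond between two sp2 carbons (an alkene).
(A) has an ethynyl group (-C#CH) but the C-C bond is a triple bond, not a double bond.
(B) has an ethyl group (-CH2CH3) but its C-C bond is a single bond between CX4 carbons, not CX3=CX3.
(C) contains a vinyl group (-CH=CH2), which satisfies every atom and bond constraint.
(D) has an ethyl group (-CH2CH3) but its C-C bond is a single bond between CX4 carbons, not CX3=CX3.
So the answer is (C).

C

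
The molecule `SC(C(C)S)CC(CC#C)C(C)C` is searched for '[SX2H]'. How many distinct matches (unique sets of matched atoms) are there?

[SX2H] is the SMARTS for a thiol: an aliphatic sulfur with two connections, one being H.
The molecule carries 2 separate instances of a thiol (-SH) meeting every constraint; each maps to a distinct set of atoms, giving 2 matches.

2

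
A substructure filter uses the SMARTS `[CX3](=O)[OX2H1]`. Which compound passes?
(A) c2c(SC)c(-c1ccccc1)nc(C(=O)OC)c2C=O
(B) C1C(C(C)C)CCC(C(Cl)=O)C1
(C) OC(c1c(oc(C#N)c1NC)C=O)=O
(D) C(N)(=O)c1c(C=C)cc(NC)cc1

C

[CX3](=O)[OX2H1] describes an sp2 carbon double-bonded to O and single-bonded to an -OH oxygen (a carboxylic acid).
(A) has a methyl-ester group (-C(=O)OCH3) but the singly-bonded O has no H (OX2H0, not OX2H1).
(B) has an acyl chloride (-C(=O)Cl) but the carbonyl is bonded to Cl, not to an -OH oxygen.
(C) contains a carboxylic acid group (-C(=O)OH), which satisfies every atom and bond constraint.
(D) has a primary amide (-C(=O)NH2) but the carbonyl is bonded to N, not to an -OH oxygen.
So the answer is (C).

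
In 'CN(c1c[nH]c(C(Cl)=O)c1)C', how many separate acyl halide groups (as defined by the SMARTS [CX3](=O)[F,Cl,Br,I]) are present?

1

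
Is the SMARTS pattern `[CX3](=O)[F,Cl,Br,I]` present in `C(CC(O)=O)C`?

The pattern [CX3](=O)[F,Cl,Br,I] describes a carbonyl carbon bonded to a halogen — an acyl halide.
The closest candidate here is a carboxylic acid group (-C(=O)OH), but the carbonyl is bonded to -OH, not to a halogen. No other fragment satisfies the full query, so there is no match.

No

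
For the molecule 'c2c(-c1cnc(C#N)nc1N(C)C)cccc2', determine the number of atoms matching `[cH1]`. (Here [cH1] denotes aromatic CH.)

6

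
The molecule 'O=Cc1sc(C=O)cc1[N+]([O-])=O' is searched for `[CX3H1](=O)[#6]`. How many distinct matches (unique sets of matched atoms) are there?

[CX3H1](=O)[#6] is the SMARTS for an aldehyde: an sp2 carbon with one H, double-bonded to O and single-bonded to carbon.
The molecule carries 2 separate instances of an aldehyde (-CHO) meeting every constraint; each maps to a distinct set of atoms, giving 2 matches.

2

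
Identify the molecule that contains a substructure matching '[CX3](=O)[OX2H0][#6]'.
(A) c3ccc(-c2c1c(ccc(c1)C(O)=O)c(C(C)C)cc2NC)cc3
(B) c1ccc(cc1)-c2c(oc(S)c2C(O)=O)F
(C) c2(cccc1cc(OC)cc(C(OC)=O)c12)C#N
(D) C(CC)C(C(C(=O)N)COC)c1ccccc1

C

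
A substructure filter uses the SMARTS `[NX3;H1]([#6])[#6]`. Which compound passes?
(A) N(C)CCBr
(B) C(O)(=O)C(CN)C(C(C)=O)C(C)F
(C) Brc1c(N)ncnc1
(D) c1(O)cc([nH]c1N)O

A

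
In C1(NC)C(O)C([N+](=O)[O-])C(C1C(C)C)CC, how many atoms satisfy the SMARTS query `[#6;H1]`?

6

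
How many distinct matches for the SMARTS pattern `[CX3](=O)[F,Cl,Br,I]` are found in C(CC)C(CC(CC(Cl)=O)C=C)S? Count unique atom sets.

1

[CX3](=O)[F,Cl,Br,I] is the SMARTS for an acyl halide: a carbonyl carbon bonded to a halogen.
Exactly one fragment in the molecule meets all constraints, giving 1 match.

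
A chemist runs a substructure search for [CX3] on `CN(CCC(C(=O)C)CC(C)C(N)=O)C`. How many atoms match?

The query [CX3] means: C with X3: aliphatic carbon with exactly 3 total connections.
Check the 15 heavy atoms by environment: 9× C (X4) → no; 2× N (X3) → no; 2× C (X3) → match; 2× O (X1) → no.
That gives 2 matching atoms.

2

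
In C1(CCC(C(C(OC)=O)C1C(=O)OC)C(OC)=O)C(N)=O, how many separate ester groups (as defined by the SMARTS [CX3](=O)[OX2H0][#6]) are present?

[CX3](=O)[OX2H0][#6] is the SMARTS for an ester: a carbonyl carbon bonded to an oxygen that is itself bonded to carbon (no H on that O).
The molecule carries 3 separate instances of a methyl-ester group (-C(=O)OCH3) meeting every constraint; each maps to a distinct set of atoms, giving 3 matches.

3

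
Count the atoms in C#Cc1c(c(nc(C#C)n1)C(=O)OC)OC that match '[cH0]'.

4

The query [cH0] means: aromatic carbon with no attached hydrogen (substituted or ring-fusion).
Check the 16 heavy atoms by environment: 2× n (aromatic, H0) → no; 4× c (aromatic, H0) → match; 3× C (H0) → no; 2× C (H1) → no; 3× O (H0) → no; 2× C (H3) → no.
That gives 4 matching atoms.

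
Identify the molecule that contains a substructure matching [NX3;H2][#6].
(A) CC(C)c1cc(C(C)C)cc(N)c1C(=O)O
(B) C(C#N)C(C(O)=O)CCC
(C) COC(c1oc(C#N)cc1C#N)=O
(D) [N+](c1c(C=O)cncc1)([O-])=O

A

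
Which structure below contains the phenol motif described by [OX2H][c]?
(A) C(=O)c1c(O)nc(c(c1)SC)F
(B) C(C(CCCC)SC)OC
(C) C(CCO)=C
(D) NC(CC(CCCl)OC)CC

[OX2H][c] describes a hydroxyl oxygen attached to an aromatic carbon (a phenol).
(A) contains a hydroxyl group (-OH), which satisfies every atom and bond constraint.
(B) has a methoxy ether (-OCH3) but the oxygen has H0, not H1.
(C) has a hydroxyl group (-OH) but the -OH is on an aliphatic carbon, not an aromatic c.
(D) has a methoxy ether (-OCH3) but the oxygen has H0, not H1.
So the answer is (A).

A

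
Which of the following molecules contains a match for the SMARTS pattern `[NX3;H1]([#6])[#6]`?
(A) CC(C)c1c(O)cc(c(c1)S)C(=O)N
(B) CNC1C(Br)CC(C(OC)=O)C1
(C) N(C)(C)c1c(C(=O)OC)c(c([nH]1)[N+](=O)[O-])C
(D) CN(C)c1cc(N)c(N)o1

B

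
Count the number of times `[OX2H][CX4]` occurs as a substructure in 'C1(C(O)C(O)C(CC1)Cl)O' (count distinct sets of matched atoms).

3

[OX2H][CX4] is the SMARTS for an aliphatic alcohol: a hydroxyl oxygen bound to an sp3 (X4) carbon.
The molecule carries 3 separate instances of a hydroxyl group (-OH) meeting every constraint; each maps to a distinct set of atoms, giving 3 matches.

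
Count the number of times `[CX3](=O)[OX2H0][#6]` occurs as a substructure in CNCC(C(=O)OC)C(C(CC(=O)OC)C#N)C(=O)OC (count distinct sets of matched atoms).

3

[CX3](=O)[OX2H0][#6] is the SMARTS for an ester: a carbonyl carbon bonded to an oxygen that is itself bonded to carbon (no H on that O).
The molecule carries 3 separate instances of a methyl-ester group (-C(=O)OCH3) meeting every constraint; each maps to a distinct set of atoms, giving 3 matches.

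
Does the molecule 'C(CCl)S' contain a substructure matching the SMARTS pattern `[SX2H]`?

Yes

The pattern [SX2H] describes an aliphatic sulfur with two connections, one being H — a thiol.
The molecule carries a thiol (-SH), whose atoms satisfy every constraint of the query, so the pattern matches.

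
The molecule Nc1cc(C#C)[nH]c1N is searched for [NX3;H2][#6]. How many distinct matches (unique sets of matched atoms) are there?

[NX3;H2][#6] is the SMARTS for a primary amine: a trivalent nitrogen with two H attached to carbon.
The molecule carries 2 separate instances of a primary amino group (-NH2) meeting every constraint; each maps to a distinct set of atoms, giving 2 matches.

2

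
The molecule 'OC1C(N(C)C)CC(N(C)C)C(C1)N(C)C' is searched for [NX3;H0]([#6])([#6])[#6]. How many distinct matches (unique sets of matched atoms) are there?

[NX3;H0]([#6])([#6])[#6] is the SMARTS for a tertiary amine: a trivalent nitrogen with no H, bonded to three carbons.
The molecule carries 3 separate instances of a dimethylamino group (-N(CH3)2) meeting every constraint; each maps to a distinct set of atoms, giving 3 matches.

3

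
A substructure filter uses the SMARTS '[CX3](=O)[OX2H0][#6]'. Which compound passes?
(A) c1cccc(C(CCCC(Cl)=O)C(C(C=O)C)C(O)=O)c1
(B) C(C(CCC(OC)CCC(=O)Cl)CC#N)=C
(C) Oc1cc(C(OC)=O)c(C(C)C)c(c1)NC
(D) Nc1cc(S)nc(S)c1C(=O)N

C

[CX3](=O)[OX2H0][#6] describes a carbonyl carbon bonded to an oxygen that is itself bonded to carbon (no H on that O) (an ester).
(A) has a carboxylic acid group (-C(=O)OH) but the singly-bonded O carries H (OX2H1, not H0).
(B) has a methoxy ether (-OCH3) but the ether oxygen is not adjacent to a C=O carbon.
(C) contains a methyl-ester group (-C(=O)OCH3), which satisfies every atom and bond constraint.
(D) has a primary amide (-C(=O)NH2) but the carbonyl is bonded to N, not to an O-C linkage.
So the answer is (C).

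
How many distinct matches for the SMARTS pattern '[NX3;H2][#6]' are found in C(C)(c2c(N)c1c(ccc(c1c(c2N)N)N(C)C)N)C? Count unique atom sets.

[NX3;H2][#6] is the SMARTS for a primary amine: a trivalent nitrogen with two H attached to carbon.
The molecule carries 4 separate instances of a primary amino group (-NH2) meeting every constraint; each maps to a distinct set of atoms, giving 4 matches.

4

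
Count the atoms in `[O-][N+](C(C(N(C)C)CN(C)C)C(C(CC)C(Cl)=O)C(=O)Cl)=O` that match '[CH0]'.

2

The query [CH0] means: aliphatic carbon with no attached hydrogen.
Check the 22 heavy atoms by environment: 5× C (H3) → no; 2× C (H2) → no; 4× C (H1) → no; 1× N (charge +1, H0) → no; 1× O (charge -1, H0) → no; 3× O (H0) → no; 2× C (H0) → match; 2× Cl (H0) → no; 2× N (H0) → no.
That gives 2 matching atoms.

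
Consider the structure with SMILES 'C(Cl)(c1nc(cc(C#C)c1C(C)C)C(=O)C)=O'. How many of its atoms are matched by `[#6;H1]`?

The query [#6;H1] means: any carbon bearing exactly one hydrogen.
Check the 17 heavy atoms by environment: 1× n (aromatic, H0) → no; 4× c (aromatic, H0) → no; 1× c (aromatic, H1) → match; 3× C (H0) → no; 2× O (H0) → no; 3× C (H3) → no; 2× C (H1) → match; 1× Cl (H0) → no.
Summing the matching environments: 1 + 2 = 3 matching atoms.

3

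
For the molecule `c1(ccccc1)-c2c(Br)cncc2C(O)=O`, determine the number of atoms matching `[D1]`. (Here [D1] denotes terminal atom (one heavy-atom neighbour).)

Check the 16 heavy atoms by environment: 1× n (aromatic, D2) → no; 7× c (aromatic, D2) → no; 4× c (aromatic, D3) → no; 1× C (D3) → no; 2× O (D1) → match; 1× Br (D1) → match.
Summing the matching environments: 2 + 1 = 3 matching atoms.

3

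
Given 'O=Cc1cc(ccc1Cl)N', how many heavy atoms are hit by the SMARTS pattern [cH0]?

3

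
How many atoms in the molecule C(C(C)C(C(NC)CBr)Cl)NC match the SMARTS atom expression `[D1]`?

The query [D1] means: atom with exactly one heavy-atom neighbour (degree 1).
Check the 12 heavy atoms by environment: 2× C (D2) → no; 3× C (D3) → no; 2× N (D2) → no; 3× C (D1) → match; 1× Br (D1) → match; 1× Cl (D1) → match.
Summing the matching environments: 3 + 1 + 1 = 5 matching atoms.

5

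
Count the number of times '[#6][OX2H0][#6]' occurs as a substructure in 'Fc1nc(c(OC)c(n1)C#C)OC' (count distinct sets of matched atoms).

[#6][OX2H0][#6] is the SMARTS for an ether: an aliphatic oxygen bridging two carbons with no H on the oxygen.
The molecule carries 2 separate instances of a methoxy ether (-OCH3) meeting every constraint; each maps to a distinct set of atoms, giving 2 matches.

2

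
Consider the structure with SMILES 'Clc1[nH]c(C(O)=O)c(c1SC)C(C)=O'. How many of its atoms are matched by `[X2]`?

2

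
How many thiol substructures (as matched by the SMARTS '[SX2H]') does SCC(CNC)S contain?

[SX2H] is the SMARTS for a thiol: an aliphatic sulfur with two connections, one being H.
The molecule carries 2 separate instances of a thiol (-SH) meeting every constraint; each maps to a distinct set of atoms, giving 2 matches.

2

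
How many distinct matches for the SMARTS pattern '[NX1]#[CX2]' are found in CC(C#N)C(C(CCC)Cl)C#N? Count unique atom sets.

[NX1]#[CX2] is the SMARTS for a nitrile: a nitrogen triple-bonded to a two-connected carbon.
The molecule carries 2 separate instances of a nitrile (-C#N) meeting every constraint; each maps to a distinct set of atoms, giving 2 matches.

2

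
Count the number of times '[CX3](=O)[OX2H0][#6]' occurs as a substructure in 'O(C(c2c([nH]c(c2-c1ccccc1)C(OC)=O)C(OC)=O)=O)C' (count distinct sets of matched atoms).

3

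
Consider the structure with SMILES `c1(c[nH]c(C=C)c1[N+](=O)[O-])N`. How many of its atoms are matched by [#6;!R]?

2

Check the 11 heavy atoms by environment: 1× n (aromatic, in 5-ring) → no; 4× c (aromatic, in 5-ring) → no; 1× N (charge +1, acyclic) → no; 1× O (charge -1, acyclic) → no; 1× O (acyclic) → no; 1× N (acyclic) → no; 2× C (acyclic) → match.
That gives 2 matching atoms.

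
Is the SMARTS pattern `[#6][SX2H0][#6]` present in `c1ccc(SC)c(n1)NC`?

Yes

The pattern [#6][SX2H0][#6] describes an aliphatic sulfur bridging two carbons with no H on the sulfur — a thioether.
The molecule carries a methylthio ether (-SCH3), whose atoms satisfy every constraint of the query, so the pattern matches.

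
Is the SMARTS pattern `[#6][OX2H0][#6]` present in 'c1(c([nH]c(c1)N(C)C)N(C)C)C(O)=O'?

No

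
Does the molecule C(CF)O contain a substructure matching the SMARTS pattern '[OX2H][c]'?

The pattern [OX2H][c] describes a hydroxyl oxygen attached to an aromatic carbon — a phenol.
The closest candidate here is a hydroxyl group (-OH), but the -OH is on an aliphatic carbon, not an aromatic c. No other fragment satisfies the full query, so there is no match.

No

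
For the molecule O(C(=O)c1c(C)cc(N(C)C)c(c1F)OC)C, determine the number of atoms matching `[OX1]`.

The query [OX1] means: aliphatic oxygen with one total connection — typically a carbonyl =O or an oxide.
Check the 17 heavy atoms by environment: 6× c (aromatic, X3) → no; 1× C (X3) → no; 1× O (X1) → match; 2× O (X2) → no; 5× C (X4) → no; 1× F (X1) → no; 1× N (X3) → no.
That gives 1 matching atom.

1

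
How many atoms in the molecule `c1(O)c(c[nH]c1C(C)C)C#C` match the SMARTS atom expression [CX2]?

2

Check the 11 heavy atoms by environment: 1× n (aromatic, X3) → no; 4× c (aromatic, X3) → no; 3× C (X4) → no; 1× O (X2) → no; 2× C (X2) → match.
That gives 2 matching atoms.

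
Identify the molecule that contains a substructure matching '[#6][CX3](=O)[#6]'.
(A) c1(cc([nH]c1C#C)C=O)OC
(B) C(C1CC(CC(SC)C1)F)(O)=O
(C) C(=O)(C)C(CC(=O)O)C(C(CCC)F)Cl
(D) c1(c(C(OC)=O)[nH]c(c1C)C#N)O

[#6][CX3](=O)[#6] describes a carbonyl carbon (no H) flanked by two carbons (a ketone).
(A) has an aldehyde (-CHO) but the carbonyl carbon has H1, so it is not flanked by two carbons.
(B) has a carboxylic acid group (-C(=O)OH) but one neighbour of the carbonyl carbon is O, not C.
(C) contains an acetyl/ketone group (-C(=O)CH3), which satisfies every atom and bond constraint.
(D) has a methyl-ester group (-C(=O)OCH3) but one neighbour of the carbonyl carbon is O, not C.
So the answer is (C).

C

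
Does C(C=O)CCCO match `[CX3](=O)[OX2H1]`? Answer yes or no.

No

The pattern [CX3](=O)[OX2H1] describes an sp2 carbon double-bonded to O and single-bonded to an -OH oxygen — a carboxylic acid.
The closest candidate here is an aldehyde (-CHO), but there is no singly-bonded oxygen on the carbonyl carbon. No other fragment satisfies the full query, so there is no match.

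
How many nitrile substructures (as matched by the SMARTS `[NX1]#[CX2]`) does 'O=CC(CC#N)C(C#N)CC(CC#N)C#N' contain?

[NX1]#[CX2] is the SMARTS for a nitrile: a nitrogen triple-bonded to a two-connected carbon.
The molecule carries 4 separate instances of a nitrile (-C#N) meeting every constraint; each maps to a distinct set of atoms, giving 4 matches.

4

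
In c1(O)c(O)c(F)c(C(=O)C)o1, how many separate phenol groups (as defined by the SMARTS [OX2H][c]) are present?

2

[OX2H][c] is the SMARTS for a phenol: a hydroxyl oxygen attached to an aromatic carbon.
The molecule carries 2 separate instances of a hydroxyl group (-OH) meeting every constraint; each maps to a distinct set of atoms, giving 2 matches.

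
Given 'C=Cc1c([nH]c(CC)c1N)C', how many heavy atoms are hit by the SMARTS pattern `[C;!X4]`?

2

The query [C;!X4] means: aliphatic carbon that does not have four total connections.
Check the 11 heavy atoms by environment: 1× n (aromatic, X3) → no; 4× c (aromatic, X3) → no; 2× C (X3) → match; 3× C (X4) → no; 1× N (X3) → no.
That gives 2 matching atoms.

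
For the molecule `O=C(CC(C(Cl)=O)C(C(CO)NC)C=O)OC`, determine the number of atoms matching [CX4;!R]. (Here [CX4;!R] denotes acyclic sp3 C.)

The query [CX4;!R] means: aliphatic carbon with four total connections, not in a ring.
Check the 17 heavy atoms by environment: 7× C (X4, acyclic) → match; 3× C (X3, acyclic) → no; 3× O (X1, acyclic) → no; 1× Cl (X1, acyclic) → no; 1× N (X3, acyclic) → no; 2× O (X2, acyclic) → no.
That gives 7 matching atoms.

7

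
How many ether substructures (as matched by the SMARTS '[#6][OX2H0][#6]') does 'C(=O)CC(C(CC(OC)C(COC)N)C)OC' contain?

3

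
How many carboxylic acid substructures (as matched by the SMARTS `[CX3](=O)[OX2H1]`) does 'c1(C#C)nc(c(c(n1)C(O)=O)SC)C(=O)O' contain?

2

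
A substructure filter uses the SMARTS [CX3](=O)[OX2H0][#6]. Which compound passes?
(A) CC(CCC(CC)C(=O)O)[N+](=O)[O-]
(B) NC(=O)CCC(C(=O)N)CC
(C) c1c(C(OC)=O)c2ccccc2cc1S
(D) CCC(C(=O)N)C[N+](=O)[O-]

C

[CX3](=O)[OX2H0][#6] describes a carbonyl carbon bonded to an oxygen that is itself bonded to carbon (no H on that O) (an ester).
(A) has a carboxylic acid group (-C(=O)OH) but the singly-bonded O carries H (OX2H1, not H0).
(B) has a primary amide (-C(=O)NH2) but the carbonyl is bonded to N, not to an O-C linkage.
(C) contains a methyl-ester group (-C(=O)OCH3), which satisfies every atom and bond constraint.
(D) has a primary amide (-C(=O)NH2) but the carbonyl is bonded to N, not to an O-C linkage.
So the answer is (C).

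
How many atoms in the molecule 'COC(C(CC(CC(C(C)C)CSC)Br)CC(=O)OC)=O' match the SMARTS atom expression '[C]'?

15

The query [C] means: uppercase C matches aliphatic (non-aromatic) carbon only.
Check the 21 heavy atoms by environment: 15× C → match; 1× Br → no; 4× O → no; 1× S → no.
That gives 15 matching atoms.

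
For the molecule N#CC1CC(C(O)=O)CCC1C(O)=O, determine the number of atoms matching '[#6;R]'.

6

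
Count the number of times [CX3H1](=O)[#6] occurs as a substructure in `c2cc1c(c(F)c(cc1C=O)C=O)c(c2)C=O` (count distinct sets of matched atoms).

3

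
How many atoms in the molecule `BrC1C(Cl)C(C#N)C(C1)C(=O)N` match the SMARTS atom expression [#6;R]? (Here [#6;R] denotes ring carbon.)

The query [#6;R] means: carbon that is part of a ring.
Check the 12 heavy atoms by environment: 5× C (in 5-ring) → match; 2× C (acyclic) → no; 1× O (acyclic) → no; 2× N (acyclic) → no; 1× Br (acyclic) → no; 1× Cl (acyclic) → no.
That gives 5 matching atoms.

5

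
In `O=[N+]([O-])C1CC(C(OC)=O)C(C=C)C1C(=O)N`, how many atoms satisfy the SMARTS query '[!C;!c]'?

7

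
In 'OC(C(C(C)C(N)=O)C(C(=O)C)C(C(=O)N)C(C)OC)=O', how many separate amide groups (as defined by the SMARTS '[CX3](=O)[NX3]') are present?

2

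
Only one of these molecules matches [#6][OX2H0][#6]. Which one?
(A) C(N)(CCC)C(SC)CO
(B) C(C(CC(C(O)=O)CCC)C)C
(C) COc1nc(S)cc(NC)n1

[#6][OX2H0][#6] describes an aliphatic oxygen bridging two carbons with no H on the oxygen (an ether).
(A) has a hydroxyl group (-OH) but the oxygen has H1, not H0 bridging two carbons.
(B) has a carboxylic acid group (-C(=O)OH) but the -OH oxygen has H1; the =O is OX1, not OX2.
(C) contains a methoxy ether (-OCH3), which satisfies every atom and bond constraint.
So the answer is (C).

C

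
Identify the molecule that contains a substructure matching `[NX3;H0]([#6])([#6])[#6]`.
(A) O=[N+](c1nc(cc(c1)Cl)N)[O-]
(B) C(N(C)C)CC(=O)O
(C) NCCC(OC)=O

[NX3;H0]([#6])([#6])[#6] describes a trivalent nitrogen with no H, bonded to three carbons (a tertiary amine).
(A) has a primary amino group (-NH2) but the nitrogen has H2, not H0 with three carbons.
(B) contains a dimethylamino group (-N(CH3)2), which satisfies every atom and bond constraint.
(C) has a primary amino group (-NH2) but the nitrogen has H2, not H0 with three carbons.
So the answer is (B).

B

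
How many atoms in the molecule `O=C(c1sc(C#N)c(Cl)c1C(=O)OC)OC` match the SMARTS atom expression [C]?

5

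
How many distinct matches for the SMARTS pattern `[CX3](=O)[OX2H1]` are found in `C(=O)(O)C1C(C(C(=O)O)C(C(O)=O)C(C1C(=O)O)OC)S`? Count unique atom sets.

4

[CX3](=O)[OX2H1] is the SMARTS for a carboxylic acid: an sp2 carbon double-bonded to O and single-bonded to an -OH oxygen.
The molecule carries 4 separate instances of a carboxylic acid group (-C(=O)OH) meeting every constraint; each maps to a distinct set of atoms, giving 4 matches.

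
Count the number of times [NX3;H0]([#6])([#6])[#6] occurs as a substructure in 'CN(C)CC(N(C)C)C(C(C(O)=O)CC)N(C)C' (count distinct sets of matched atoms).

[NX3;H0]([#6])([#6])[#6] is the SMARTS for a tertiary amine: a trivalent nitrogen with no H, bonded to three carbons.
The molecule carries 3 separate instances of a dimethylamino group (-N(CH3)2) meeting every constraint; each maps to a distinct set of atoms, giving 3 matches.

3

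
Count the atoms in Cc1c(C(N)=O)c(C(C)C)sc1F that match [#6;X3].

5

The query [#6;X3] means: any carbon (aromatic or not) with three total connections.
Check the 13 heavy atoms by environment: 1× s (aromatic, X2) → no; 4× c (aromatic, X3) → match; 1× C (X3) → match; 1× O (X1) → no; 1× N (X3) → no; 4× C (X4) → no; 1× F (X1) → no.
Summing the matching environments: 4 + 1 = 5 matching atoms.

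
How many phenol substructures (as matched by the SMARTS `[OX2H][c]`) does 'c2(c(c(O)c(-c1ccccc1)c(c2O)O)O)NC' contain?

4

[OX2H][c] is the SMARTS for a phenol: a hydroxyl oxygen attached to an aromatic carbon.
The molecule carries 4 separate instances of a hydroxyl group (-OH) meeting every constraint; each maps to a distinct set of atoms, giving 4 matches.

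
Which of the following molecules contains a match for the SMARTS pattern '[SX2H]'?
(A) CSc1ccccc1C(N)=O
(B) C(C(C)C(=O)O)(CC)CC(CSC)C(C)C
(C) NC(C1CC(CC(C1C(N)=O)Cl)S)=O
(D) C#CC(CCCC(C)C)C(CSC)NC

[SX2H] describes an aliphatic sulfur with two connections, one being H (a thiol).
(A) has a methylthio ether (-SCH3) but the sulfur has H0 (bonded to two carbons), not H1.
(B) has a methylthio ether (-SCH3) but the sulfur has H0 (bonded to two carbons), not H1.
(C) contains a thiol (-SH), which satisfies every atom and bond constraint.
(D) has a methylthio ether (-SCH3) but the sulfur has H0 (bonded to two carbons), not H1.
So the answer is (C).

C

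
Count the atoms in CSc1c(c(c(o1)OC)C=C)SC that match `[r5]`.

5

The query [r5] means: r5 matches atoms in a five-membered ring.
Check the 13 heavy atoms by environment: 1× o (aromatic, in 5-ring) → match; 4× c (aromatic, in 5-ring) → match; 5× C (acyclic) → no; 2× S (acyclic) → no; 1× O (acyclic) → no.
Summing the matching environments: 1 + 4 = 5 matching atoms.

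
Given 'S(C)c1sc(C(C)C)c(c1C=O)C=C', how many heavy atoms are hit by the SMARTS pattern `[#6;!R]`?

Check the 14 heavy atoms by environment: 1× s (aromatic, in 5-ring) → no; 4× c (aromatic, in 5-ring) → no; 1× S (acyclic) → no; 7× C (acyclic) → match; 1× O (acyclic) → no.
That gives 7 matching atoms.

7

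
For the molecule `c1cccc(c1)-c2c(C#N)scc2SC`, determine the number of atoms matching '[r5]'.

5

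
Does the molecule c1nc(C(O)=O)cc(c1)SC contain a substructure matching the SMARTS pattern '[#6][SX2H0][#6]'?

The pattern [#6][SX2H0][#6] describes an aliphatic sulfur bridging two carbons with no H on the sulfur — a thioether.
The molecule carries a methylthio ether (-SCH3), whose atoms satisfy every constraint of the query, so the pattern matches.

Yes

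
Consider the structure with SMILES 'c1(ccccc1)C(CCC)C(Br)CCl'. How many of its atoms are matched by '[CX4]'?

The query [CX4] means: C with X4: aliphatic carbon with exactly 4 total connections (bonds + H).
Check the 14 heavy atoms by environment: 6× C (X4) → match; 1× Cl (X1) → no; 1× Br (X1) → no; 6× c (aromatic, X3) → no.
That gives 6 matching atoms.

6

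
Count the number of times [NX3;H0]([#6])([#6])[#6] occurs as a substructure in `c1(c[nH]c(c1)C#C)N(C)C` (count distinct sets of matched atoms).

[NX3;H0]([#6])([#6])[#6] is the SMARTS for a tertiary amine: a trivalent nitrogen with no H, bonded to three carbons.
Exactly one fragment in the molecule meets all constraints, giving 1 match.

1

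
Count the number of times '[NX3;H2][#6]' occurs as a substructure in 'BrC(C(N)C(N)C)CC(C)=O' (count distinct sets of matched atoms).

[NX3;H2][#6] is the SMARTS for a primary amine: a trivalent nitrogen with two H attached to carbon.
The molecule carries 2 separate instances of a primary amino group (-NH2) meeting every constraint; each maps to a distinct set of atoms, giving 2 matches.

2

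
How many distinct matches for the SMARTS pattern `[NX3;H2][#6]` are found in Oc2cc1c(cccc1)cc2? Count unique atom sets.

[NX3;H2][#6] is the SMARTS for a primary amine: a trivalent nitrogen with two H attached to carbon.
No fragment in the molecule satisfies every constraint, giving 0 matches.

0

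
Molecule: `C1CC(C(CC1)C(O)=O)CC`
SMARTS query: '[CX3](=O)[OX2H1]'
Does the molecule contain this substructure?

Yes

The pattern [CX3](=O)[OX2H1] describes an sp2 carbon double-bonded to O and single-bonded to an -OH oxygen — a carboxylic acid.
The molecule carries a carboxylic acid group (-C(=O)OH), whose atoms satisfy every constraint of the query, so the pattern matches.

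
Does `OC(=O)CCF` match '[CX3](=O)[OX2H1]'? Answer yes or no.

Yes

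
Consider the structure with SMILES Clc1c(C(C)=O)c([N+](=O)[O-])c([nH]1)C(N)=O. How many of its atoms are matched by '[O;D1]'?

The query [O;D1] means: aliphatic oxygen bonded to exactly one heavy atom.
Check the 15 heavy atoms by environment: 1× n (aromatic, D2) → no; 4× c (aromatic, D3) → no; 1× Cl (D1) → no; 1× N (charge +1, D3) → no; 1× O (charge -1, D1) → match; 3× O (D1) → match; 2× C (D3) → no; 1× C (D1) → no; 1× N (D1) → no.
Summing the matching environments: 1 + 3 = 4 matching atoms.

4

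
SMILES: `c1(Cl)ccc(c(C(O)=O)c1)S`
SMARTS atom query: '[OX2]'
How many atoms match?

The query [OX2] means: aliphatic oxygen with two total connections — ether, hydroxyl, or ester single-bond O.
Check the 11 heavy atoms by environment: 6× c (aromatic, X3) → no; 1× S (X2) → no; 1× C (X3) → no; 1× O (X1) → no; 1× O (X2) → match; 1× Cl (X1) → no.
That gives 1 matching atom.

1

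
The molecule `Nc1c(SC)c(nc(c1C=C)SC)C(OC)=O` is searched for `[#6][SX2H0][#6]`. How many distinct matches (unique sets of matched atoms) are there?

[#6][SX2H0][#6] is the SMARTS for a thioether: an aliphatic sulfur bridging two carbons with no H on the sulfur.
The molecule carries 2 separate instances of a methylthio ether (-SCH3) meeting every constraint; each maps to a distinct set of atoms, giving 2 matches.

2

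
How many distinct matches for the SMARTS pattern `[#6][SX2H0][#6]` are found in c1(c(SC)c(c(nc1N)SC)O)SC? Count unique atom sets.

3

[#6][SX2H0][#6] is the SMARTS for a thioether: an aliphatic sulfur bridging two carbons with no H on the sulfur.
The molecule carries 3 separate instances of a methylthio ether (-SCH3) meeting every constraint; each maps to a distinct set of atoms, giving 3 matches.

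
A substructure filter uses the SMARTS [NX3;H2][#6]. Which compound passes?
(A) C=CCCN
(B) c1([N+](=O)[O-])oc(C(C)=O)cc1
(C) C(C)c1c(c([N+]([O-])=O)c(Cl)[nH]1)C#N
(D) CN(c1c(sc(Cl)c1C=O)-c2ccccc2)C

[NX3;H2][#6] describes a trivalent nitrogen with two H attached to carbon (a primary amine).
(A) contains a primary amino group (-NH2), which satisfies every atom and bond constraint.
(B) has a nitro group (-[N+](=O)[O-]) but the nitrogen is [N+] with no H, not NX3H2.
(C) has a nitrile (-C#N) but the nitrogen is NX1 (triple-bonded), not NX3 with two H.
(D) has a dimethylamino group (-N(CH3)2) but the nitrogen has H0, not H2.
So the answer is (A).

A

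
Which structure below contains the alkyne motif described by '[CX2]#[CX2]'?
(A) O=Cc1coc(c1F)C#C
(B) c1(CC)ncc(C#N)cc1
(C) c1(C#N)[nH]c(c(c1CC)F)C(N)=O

A

[CX2]#[CX2] describes a carbon-carbon triple bond (an alkyne).
(A) contains an ethynyl group (-C#CH), which satisfies every atom and bond constraint.
(B) has a nitrile (-C#N) but the triple bond is C#N, not C#C.
(C) has a nitrile (-C#N) but the triple bond is C#N, not C#C.
So the answer is (A).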